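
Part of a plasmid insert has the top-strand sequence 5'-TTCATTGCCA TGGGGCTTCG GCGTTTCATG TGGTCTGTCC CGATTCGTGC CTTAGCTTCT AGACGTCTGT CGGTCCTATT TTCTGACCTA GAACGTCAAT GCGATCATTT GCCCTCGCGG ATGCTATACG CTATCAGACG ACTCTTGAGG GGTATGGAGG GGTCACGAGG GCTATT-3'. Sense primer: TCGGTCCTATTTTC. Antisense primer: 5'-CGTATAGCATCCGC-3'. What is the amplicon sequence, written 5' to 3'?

The forward primer matches the template at positions 70–83.
Taking the reverse complement of CGTATAGCATCCGC gives GCGGATGCTATACG, found at positions 117–130 on the template; the primer anneals here to the top strand with its 3' end pointing upstream.
The product is the template from position 70 through 130 (61 bp).

5'-TCGGTCCTATTTTCTGACCTAGAACGTCAATGCGATCATTTGCCCTCGCGGATGCTATACG-3'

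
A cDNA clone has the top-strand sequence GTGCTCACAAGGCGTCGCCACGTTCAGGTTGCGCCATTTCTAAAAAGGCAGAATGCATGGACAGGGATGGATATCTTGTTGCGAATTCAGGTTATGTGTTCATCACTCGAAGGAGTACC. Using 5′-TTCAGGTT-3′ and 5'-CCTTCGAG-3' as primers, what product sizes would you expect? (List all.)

The forward primer TTCAGGTT matches the top strand at positions 23–30, 86–93.
The reverse primer's reverse complement is CTCGAAGG, matching at positions 106–113.
Each forward site pairs with the reverse site to give a product ending at position 113: sizes 91, 28 bp.

91 bp, 28 bp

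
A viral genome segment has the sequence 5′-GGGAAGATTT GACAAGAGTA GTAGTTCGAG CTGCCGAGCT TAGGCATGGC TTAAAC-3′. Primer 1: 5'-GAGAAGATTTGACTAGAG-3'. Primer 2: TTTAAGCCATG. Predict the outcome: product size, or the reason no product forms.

No product — primer 1 has no binding site in the template.

Primer 1 (GAGAAGATTTGACTAGAG) does not match the top strand, and its reverse complement CTCTAGTCAAATCTTCTC does not match either.
With no annealing site for primer 1, no amplification occurs.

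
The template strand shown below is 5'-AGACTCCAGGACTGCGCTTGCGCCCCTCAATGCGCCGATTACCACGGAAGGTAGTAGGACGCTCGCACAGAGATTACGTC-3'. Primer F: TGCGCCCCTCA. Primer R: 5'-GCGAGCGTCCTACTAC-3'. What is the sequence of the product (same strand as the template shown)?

The forward primer matches the template at positions 19–29.
The reverse primer's reverse complement is GTAGTAGGACGCTCGC, which matches the template at positions 51–66.
The product is the template from position 19 through 66 (48 bp).

5'-TGCGCCCCTCAATGCGCCGATTACCACGGAAGGTAGTAGGACGCTCGC-3'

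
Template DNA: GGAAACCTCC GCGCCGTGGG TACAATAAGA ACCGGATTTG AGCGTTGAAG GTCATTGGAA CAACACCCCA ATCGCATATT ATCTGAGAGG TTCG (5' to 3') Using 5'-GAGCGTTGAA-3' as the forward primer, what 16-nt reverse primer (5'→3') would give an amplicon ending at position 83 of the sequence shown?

The forward primer binds at positions 40–49; the product's 3' end on the top strand is position 83.
The reverse primer anneals to the top strand over positions 68–83, i.e. to CCAATCGCATATTATC.
Its sequence written 5'→3' is the reverse complement: GATAATATGCGATTGG.

5'-GATAATATGCGATTGG-3'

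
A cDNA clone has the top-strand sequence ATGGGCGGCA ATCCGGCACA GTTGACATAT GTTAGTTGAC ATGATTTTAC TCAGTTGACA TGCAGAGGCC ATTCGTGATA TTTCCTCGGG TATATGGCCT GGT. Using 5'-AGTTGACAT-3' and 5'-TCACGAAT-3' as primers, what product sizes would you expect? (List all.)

The forward primer AGTTGACAT matches the top strand at positions 20–28, 34–42, 53–61.
The reverse primer's reverse complement is ATTCGTGA, matching at positions 71–78.
Each forward site pairs with the reverse site to give a product ending at position 78: sizes 59, 45, 26 bp.

59 bp, 45 bp, 26 bp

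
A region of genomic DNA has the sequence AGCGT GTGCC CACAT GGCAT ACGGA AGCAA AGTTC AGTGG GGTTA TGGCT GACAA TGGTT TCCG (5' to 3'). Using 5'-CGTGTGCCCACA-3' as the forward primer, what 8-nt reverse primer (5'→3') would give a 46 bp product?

5'-CCATAACC-3'

The forward primer binds at positions 3–14, so a 46 bp product ends at position 3 + 46 − 1 = 48.
The reverse primer anneals to the top strand over positions 41–48, i.e. to GGTTATGG.
Its sequence written 5'→3' is the reverse complement: CCATAACC.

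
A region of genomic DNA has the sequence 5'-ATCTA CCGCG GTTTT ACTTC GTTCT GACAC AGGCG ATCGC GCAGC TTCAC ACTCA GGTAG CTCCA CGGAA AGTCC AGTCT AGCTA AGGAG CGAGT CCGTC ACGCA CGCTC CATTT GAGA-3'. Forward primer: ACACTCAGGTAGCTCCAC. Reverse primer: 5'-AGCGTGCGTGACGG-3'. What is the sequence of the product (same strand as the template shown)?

5'-ACACTCAGGTAGCTCCACGGAAAGTCCAGTCTAGCTAAGGAGCGAGTCCGTCACGCACGCT-3'

Forward primer ACACTCAGGTAGCTCCAC is found on the top strand at positions 49–66.
Reverse complement of the reverse primer: CCGTCACGCACGCT. This occurs on the top strand at positions 96–109.
The product is the template from position 49 through 109 (61 bp).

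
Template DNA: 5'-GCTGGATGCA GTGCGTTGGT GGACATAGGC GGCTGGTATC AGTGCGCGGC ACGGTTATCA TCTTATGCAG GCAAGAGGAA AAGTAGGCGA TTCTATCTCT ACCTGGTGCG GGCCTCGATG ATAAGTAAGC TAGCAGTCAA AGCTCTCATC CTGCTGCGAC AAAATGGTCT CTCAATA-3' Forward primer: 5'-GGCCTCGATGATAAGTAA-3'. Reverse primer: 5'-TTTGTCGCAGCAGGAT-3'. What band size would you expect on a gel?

53 bp

The forward primer matches the template at positions 111–128.
Reverse complement of the reverse primer: ATCCTGCTGCGACAAA. This occurs on the top strand at positions 148–163.
The product runs from position 111 to position 163, so its length is 163 − 111 + 1 = 53 bp.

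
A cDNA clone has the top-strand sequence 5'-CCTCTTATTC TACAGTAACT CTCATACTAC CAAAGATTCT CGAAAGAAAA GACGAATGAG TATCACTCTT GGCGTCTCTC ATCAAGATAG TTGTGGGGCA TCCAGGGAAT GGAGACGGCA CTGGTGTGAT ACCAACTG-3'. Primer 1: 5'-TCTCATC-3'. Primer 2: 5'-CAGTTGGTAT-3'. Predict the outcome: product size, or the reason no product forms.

Yes — a 62 bp product.

Primer 1 (TCTCATC) matches the top strand at positions 77–83; it acts as a forward primer.
Primer 2's reverse complement is ATACCAACTG, matching the top strand at positions 129–138; it acts as a reverse primer.
The 3' ends face each other across positions 77–138, giving a 62 bp product.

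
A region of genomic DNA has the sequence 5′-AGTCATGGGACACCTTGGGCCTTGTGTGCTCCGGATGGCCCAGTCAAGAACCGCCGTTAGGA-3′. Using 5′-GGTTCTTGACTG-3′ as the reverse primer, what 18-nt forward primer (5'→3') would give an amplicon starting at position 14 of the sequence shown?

5'-CTTGGGCCTTGTGTGCTC-3'

The reverse primer's reverse complement CAGTCAAGAACC matches the template at positions 41–52; the product starts at position 14.
The forward primer is identical to the top strand over positions 14–31: CTTGGGCCTTGTGTGCTC.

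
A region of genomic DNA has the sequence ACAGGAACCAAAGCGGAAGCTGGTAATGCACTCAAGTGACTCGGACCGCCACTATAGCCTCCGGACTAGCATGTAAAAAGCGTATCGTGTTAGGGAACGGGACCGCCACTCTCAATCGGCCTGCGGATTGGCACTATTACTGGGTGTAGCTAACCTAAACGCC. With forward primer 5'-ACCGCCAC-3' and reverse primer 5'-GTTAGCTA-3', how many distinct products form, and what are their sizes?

The forward primer ACCGCCAC matches the top strand at positions 45–52, 102–109.
The reverse primer's reverse complement is TAGCTAAC, matching at positions 147–154.
Each forward site pairs with the reverse site to give a product ending at position 154: sizes 110, 53 bp.

Two products: 110 bp, 53 bp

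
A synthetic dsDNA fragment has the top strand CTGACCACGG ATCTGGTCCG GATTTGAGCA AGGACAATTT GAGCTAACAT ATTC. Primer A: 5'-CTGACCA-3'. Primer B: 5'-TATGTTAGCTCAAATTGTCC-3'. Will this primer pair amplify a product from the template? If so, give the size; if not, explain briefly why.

Yes — a 51 bp product.

Primer A (CTGACCA) matches the top strand at positions 1–7; it acts as a forward primer.
Primer B's reverse complement is GGACAATTTGAGCTAACATA, matching the top strand at positions 32–51; it acts as a reverse primer.
The 3' ends face each other across positions 1–51, giving a 51 bp product.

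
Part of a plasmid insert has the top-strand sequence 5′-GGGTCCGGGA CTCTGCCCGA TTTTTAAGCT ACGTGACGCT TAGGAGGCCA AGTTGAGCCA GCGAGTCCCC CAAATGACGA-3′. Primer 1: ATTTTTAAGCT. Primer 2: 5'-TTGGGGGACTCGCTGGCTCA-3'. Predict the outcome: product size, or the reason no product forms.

Yes — a 54 bp product.

Primer 1 (ATTTTTAAGCT) matches the top strand at positions 20–30; it acts as a forward primer.
Primer 2's reverse complement is TGAGCCAGCGAGTCCCCCAA, matching the top strand at positions 54–73; it acts as a reverse primer.
The 3' ends face each other across positions 20–73, giving a 54 bp product.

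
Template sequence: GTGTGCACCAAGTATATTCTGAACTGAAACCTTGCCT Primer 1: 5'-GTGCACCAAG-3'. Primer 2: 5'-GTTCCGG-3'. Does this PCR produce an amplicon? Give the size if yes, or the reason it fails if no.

Primer 2 (GTTCCGG) does not match the top strand, and its reverse complement CCGGAAC does not match either.
With no annealing site for primer 2, no amplification occurs.

No product — primer 2 has no binding site in the template.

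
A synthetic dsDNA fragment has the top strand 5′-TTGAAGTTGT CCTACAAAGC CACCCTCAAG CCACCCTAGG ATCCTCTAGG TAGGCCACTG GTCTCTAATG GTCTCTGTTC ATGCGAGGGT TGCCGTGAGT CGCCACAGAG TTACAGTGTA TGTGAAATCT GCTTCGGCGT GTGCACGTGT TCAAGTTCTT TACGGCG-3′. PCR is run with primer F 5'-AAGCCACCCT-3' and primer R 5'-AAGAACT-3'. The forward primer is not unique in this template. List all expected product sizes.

The forward primer AAGCCACCCT matches the top strand at positions 17–26, 28–37.
The reverse primer's reverse complement is AGTTCTT, matching at positions 154–160.
Each forward site pairs with the reverse site to give a product ending at position 160: sizes 144, 133 bp.

144 bp, 133 bp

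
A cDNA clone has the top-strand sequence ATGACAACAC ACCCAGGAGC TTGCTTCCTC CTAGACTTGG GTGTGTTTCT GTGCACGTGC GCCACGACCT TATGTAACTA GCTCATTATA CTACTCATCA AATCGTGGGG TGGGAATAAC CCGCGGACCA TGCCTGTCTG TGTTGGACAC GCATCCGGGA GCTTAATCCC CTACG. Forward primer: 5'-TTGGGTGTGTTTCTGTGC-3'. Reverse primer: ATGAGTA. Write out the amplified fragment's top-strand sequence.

5'-TTGGGTGTGTTTCTGTGCACGTGCGCCACGACCTTATGTAACTAGCTCATTATACTACTCAT-3'

Forward primer TTGGGTGTGTTTCTGTGC is found on the top strand at positions 37–54.
The reverse primer's reverse complement is TACTCAT, which matches the template at positions 92–98.
The product is the template from position 37 through 98 (62 bp).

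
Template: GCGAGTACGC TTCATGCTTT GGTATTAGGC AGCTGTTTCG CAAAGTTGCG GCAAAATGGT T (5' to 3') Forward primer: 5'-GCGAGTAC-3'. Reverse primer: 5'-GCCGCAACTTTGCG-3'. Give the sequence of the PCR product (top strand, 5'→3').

5'-GCGAGTACGCTTCATGCTTTGGTATTAGGCAGCTGTTTCGCAAAGTTGCGGC-3'

The forward primer matches the template at positions 1–8.
Reverse complement of the reverse primer: CGCAAAGTTGCGGC. This occurs on the top strand at positions 39–52.
The product is the template from position 1 through 52 (52 bp).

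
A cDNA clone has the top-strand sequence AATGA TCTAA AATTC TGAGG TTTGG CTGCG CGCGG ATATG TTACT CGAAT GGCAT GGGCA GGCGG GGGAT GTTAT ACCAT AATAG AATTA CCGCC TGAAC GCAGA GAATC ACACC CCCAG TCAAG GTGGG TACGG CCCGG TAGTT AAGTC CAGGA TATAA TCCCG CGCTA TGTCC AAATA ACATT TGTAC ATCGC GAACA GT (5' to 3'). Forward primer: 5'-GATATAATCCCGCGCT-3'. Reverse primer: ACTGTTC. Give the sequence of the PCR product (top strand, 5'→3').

5'-GATATAATCCCGCGCTATGTCCAAATAACATTTGTACATCGCGAACAGT-3'

The forward primer matches the template at positions 154–169.
Taking the reverse complement of ACTGTTC gives GAACAGT, found at positions 196–202 on the template; the primer anneals here to the top strand with its 3' end pointing upstream.
The product is the template from position 154 through 202 (49 bp).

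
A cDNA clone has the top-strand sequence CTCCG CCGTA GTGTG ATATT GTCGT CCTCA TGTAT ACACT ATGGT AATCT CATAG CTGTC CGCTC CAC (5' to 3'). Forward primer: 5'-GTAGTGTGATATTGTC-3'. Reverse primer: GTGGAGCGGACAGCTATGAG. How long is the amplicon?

Scanning the template, GTAGTGTGATATTGTC occurs at positions 8–23; this primer anneals to the bottom strand there with its 3' end pointing downstream.
The reverse primer's reverse complement is CTCATAGCTGTCCGCTCCAC, which matches the template at positions 49–68.
The product runs from position 8 to position 68, so its length is 68 − 8 + 1 = 61 bp.

61 bp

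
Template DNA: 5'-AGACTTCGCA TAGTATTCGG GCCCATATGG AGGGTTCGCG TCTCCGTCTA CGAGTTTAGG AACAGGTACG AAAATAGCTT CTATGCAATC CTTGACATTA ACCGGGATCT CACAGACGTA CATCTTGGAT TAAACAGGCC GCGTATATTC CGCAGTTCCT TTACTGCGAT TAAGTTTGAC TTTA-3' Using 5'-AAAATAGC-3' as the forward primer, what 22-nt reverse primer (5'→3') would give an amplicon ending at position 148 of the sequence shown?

5'-ATATACGCGGCCTGTTTAATCC-3'

The forward primer binds at positions 71–78; the product's 3' end on the top strand is position 148.
The reverse primer anneals to the top strand over positions 127–148, i.e. to GGATTAAACAGGCCGCGTATAT.
Its sequence written 5'→3' is the reverse complement: ATATACGCGGCCTGTTTAATCC.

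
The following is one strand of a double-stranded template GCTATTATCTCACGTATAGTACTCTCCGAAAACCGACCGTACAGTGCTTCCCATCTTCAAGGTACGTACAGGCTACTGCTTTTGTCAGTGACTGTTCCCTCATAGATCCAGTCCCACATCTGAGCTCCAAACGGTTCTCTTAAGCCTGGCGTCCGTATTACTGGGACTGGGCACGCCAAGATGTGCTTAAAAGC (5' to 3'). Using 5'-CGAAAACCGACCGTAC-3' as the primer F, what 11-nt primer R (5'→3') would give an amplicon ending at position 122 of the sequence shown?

5'-CAGATGTGGGA-3'

The forward primer binds at positions 27–42; the product's 3' end on the top strand is position 122.
The reverse primer anneals to the top strand over positions 112–122, i.e. to TCCCACATCTG.
Its sequence written 5'→3' is the reverse complement: CAGATGTGGGA.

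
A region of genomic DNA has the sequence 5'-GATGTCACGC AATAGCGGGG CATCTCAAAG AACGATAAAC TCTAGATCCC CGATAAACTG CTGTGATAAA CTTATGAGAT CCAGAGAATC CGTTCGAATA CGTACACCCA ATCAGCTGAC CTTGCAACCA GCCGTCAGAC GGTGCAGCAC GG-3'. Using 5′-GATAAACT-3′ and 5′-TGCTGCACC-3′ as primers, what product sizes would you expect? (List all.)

The forward primer GATAAACT matches the top strand at positions 34–41, 52–59, 65–72.
The reverse primer's reverse complement is GGTGCAGCA, matching at positions 141–149.
Each forward site pairs with the reverse site to give a product ending at position 149: sizes 116, 98, 85 bp.

116 bp, 98 bp, 85 bp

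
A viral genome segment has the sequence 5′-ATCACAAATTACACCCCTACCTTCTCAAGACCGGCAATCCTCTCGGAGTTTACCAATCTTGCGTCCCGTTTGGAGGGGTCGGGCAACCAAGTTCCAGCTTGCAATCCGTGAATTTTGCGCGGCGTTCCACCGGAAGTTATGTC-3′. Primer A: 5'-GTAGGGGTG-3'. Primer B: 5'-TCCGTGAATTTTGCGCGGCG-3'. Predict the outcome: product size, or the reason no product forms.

Primer A (GTAGGGGTG) has reverse complement CACCCCTAC, which matches the top strand at positions 12–20; primer A anneals to the top strand there with its 3' end pointing upstream toward position 12.
Primer B (TCCGTGAATTTTGCGCGGCG) matches the top strand directly at positions 105–124; it anneals to the bottom strand with its 3' end pointing downstream toward position 124.
The 3' ends diverge (primer A extends toward position 1, primer B toward position 143), so the primers never converge on a shared product.

No product — the primers' 3' ends point away from each other.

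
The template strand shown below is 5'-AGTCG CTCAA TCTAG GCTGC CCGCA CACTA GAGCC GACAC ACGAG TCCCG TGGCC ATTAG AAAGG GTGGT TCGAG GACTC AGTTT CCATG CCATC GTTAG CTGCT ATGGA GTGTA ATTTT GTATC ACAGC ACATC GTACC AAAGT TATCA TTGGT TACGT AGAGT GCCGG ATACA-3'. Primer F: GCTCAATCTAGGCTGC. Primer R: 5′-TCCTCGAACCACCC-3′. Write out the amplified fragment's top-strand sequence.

Forward primer GCTCAATCTAGGCTGC is found on the top strand at positions 5–20.
The reverse primer's reverse complement is GGGTGGTTCGAGGA, which matches the template at positions 64–77.
The product is the template from position 5 through 77 (73 bp).

5'-GCTCAATCTAGGCTGCCCGCACACTAGAGCCGACACACGAGTCCCGTGGCCATTAGAAAGGGTGGTTCGAGGA-3'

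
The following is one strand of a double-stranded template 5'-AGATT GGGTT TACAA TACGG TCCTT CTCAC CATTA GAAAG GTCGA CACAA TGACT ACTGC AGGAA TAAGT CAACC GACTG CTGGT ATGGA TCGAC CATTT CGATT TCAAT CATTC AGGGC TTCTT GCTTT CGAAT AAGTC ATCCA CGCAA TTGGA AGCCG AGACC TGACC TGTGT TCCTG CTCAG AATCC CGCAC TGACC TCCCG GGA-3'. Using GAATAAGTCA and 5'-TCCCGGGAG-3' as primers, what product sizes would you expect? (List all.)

146 bp, 77 bp

The forward primer GAATAAGTCA matches the top strand at positions 63–72, 132–141.
The reverse primer's reverse complement is CTCCCGGGA, matching at positions 200–208.
Each forward site pairs with the reverse site to give a product ending at position 208: sizes 146, 77 bp.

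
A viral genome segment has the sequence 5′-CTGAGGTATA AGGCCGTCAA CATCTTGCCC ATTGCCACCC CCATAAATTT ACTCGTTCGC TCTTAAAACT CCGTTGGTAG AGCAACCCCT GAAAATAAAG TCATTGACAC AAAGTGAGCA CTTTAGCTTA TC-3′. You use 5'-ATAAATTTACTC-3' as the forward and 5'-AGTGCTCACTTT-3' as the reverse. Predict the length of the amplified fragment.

The forward primer matches the template at positions 43–54.
Taking the reverse complement of AGTGCTCACTTT gives AAAGTGAGCACT, found at positions 111–122 on the template; the primer anneals here to the top strand with its 3' end pointing upstream.
Product length = (reverse-primer end) − (forward-primer start) + 1 = 122 − 43 + 1 = 80 bp.

80 bp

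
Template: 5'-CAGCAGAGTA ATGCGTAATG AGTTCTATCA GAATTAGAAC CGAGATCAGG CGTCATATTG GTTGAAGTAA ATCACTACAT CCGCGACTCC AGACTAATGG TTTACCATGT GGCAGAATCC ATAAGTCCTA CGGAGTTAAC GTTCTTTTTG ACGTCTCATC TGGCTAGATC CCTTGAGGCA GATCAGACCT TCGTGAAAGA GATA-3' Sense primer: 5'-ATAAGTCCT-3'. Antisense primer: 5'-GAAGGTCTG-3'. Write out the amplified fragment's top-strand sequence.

Forward primer ATAAGTCCT is found on the top strand at positions 121–129.
Taking the reverse complement of GAAGGTCTG gives CAGACCTTC, found at positions 184–192 on the template; the primer anneals here to the top strand with its 3' end pointing upstream.
The product is the template from position 121 through 192 (72 bp).

5'-ATAAGTCCTACGGAGTTAACGTTCTTTTTGACGTCTCATCTGGCTAGATCCCTTGAGGCAGATCAGACCTTC-3'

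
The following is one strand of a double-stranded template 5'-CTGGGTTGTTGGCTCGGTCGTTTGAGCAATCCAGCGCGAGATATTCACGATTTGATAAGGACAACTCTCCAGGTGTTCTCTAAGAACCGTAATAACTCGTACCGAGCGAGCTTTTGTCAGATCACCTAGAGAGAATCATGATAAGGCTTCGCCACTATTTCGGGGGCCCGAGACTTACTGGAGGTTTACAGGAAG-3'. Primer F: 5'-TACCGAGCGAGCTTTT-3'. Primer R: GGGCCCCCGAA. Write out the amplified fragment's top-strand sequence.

5'-TACCGAGCGAGCTTTTGTCAGATCACCTAGAGAGAATCATGATAAGGCTTCGCCACTATTTCGGGGGCCC-3'

The forward primer matches the template at positions 100–115.
The reverse primer's reverse complement is TTCGGGGGCCC, which matches the template at positions 159–169.
The product is the template from position 100 through 169 (70 bp).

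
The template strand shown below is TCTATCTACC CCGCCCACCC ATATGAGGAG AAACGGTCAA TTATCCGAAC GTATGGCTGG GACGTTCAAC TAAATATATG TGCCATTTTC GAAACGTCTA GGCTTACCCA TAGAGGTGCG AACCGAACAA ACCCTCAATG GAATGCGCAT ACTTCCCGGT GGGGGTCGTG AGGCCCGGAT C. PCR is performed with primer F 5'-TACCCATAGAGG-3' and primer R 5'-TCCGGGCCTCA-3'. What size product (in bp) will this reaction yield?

75 bp

Scanning the template, TACCCATAGAGG occurs at positions 105–116; this primer anneals to the bottom strand there with its 3' end pointing downstream.
Taking the reverse complement of TCCGGGCCTCA gives TGAGGCCCGGA, found at positions 169–179 on the template; the primer anneals here to the top strand with its 3' end pointing upstream.
Amplicon spans positions 105–179: 75 bp.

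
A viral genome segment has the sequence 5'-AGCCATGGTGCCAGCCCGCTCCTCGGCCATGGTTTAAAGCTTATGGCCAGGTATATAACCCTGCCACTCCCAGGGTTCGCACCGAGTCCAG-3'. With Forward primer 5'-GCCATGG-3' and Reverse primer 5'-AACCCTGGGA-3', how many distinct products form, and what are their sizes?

Two products: 76 bp, 52 bp

The forward primer GCCATGG matches the top strand at positions 2–8, 26–32.
The reverse primer's reverse complement is TCCCAGGGTT, matching at positions 68–77.
Each forward site pairs with the reverse site to give a product ending at position 77: sizes 76, 52 bp.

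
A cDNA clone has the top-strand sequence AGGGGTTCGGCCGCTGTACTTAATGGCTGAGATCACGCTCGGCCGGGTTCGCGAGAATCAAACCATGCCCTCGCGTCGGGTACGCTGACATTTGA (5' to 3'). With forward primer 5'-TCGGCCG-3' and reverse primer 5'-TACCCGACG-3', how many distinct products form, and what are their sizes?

Two products: 76 bp, 44 bp

The forward primer TCGGCCG matches the top strand at positions 7–13, 39–45.
The reverse primer's reverse complement is CGTCGGGTA, matching at positions 74–82.
Each forward site pairs with the reverse site to give a product ending at position 82: sizes 76, 44 bp.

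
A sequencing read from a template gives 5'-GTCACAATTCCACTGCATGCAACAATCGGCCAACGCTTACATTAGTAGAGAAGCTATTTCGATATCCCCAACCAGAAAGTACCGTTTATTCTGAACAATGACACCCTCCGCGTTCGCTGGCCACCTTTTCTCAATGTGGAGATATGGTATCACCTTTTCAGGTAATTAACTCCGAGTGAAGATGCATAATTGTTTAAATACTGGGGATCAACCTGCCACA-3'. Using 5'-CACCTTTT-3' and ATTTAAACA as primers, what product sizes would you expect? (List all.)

78 bp, 49 bp

The forward primer CACCTTTT matches the top strand at positions 122–129, 151–158.
The reverse primer's reverse complement is TGTTTAAAT, matching at positions 191–199.
Each forward site pairs with the reverse site to give a product ending at position 199: sizes 78, 49 bp.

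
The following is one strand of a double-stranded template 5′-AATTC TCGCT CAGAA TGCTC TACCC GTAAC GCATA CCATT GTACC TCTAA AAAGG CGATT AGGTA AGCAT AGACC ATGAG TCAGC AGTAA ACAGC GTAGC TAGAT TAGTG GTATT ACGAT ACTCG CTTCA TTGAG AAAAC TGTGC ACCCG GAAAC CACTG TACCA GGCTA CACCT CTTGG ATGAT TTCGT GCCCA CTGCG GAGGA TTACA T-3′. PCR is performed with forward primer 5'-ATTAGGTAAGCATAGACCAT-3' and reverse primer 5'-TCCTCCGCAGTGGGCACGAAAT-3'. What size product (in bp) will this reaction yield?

148 bp

Scanning the template, ATTAGGTAAGCATAGACCAT occurs at positions 58–77; this primer anneals to the bottom strand there with its 3' end pointing downstream.
Reverse complement of the reverse primer: ATTTCGTGCCCACTGCGGAGGA. This occurs on the top strand at positions 184–205.
The product runs from position 58 to position 205, so its length is 205 − 58 + 1 = 148 bp.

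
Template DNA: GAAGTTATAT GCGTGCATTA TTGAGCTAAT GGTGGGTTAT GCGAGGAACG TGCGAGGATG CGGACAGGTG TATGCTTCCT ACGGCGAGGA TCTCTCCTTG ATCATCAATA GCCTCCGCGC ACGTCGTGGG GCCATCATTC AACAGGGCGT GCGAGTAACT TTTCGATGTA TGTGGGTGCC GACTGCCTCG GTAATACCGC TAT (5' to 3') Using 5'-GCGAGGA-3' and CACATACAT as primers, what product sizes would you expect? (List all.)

134 bp, 123 bp, 91 bp

The forward primer GCGAGGA matches the top strand at positions 41–47, 52–58, 84–90.
The reverse primer's reverse complement is ATGTATGTG, matching at positions 166–174.
Each forward site pairs with the reverse site to give a product ending at position 174: sizes 134, 123, 91 bp.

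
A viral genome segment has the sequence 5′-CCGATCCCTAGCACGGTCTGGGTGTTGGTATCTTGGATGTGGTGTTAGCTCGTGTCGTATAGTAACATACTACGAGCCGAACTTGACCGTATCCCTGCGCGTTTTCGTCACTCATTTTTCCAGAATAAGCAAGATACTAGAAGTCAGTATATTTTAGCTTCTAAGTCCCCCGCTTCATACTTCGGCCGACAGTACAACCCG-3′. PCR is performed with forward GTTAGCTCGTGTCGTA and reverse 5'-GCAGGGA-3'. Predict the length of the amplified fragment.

55 bp

Scanning the template, GTTAGCTCGTGTCGTA occurs at positions 44–59; this primer anneals to the bottom strand there with its 3' end pointing downstream.
Taking the reverse complement of GCAGGGA gives TCCCTGC, found at positions 92–98 on the template; the primer anneals here to the top strand with its 3' end pointing upstream.
Amplicon spans positions 44–98: 55 bp.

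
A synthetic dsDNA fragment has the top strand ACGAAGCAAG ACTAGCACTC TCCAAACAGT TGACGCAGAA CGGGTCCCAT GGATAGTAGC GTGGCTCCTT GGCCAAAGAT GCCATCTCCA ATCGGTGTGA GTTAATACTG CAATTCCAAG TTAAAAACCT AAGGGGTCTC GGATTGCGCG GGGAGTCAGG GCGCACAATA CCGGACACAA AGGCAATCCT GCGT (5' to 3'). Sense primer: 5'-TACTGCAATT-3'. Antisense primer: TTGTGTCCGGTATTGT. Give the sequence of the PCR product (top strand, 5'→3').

5'-TACTGCAATTCCAAGTTAAAAACCTAAGGGGTCTCGGATTGCGCGGGGAGTCAGGGCGCACAATACCGGACACAA-3'

Forward primer TACTGCAATT is found on the top strand at positions 106–115.
Taking the reverse complement of TTGTGTCCGGTATTGT gives ACAATACCGGACACAA, found at positions 165–180 on the template; the primer anneals here to the top strand with its 3' end pointing upstream.
The product is the template from position 106 through 180 (75 bp).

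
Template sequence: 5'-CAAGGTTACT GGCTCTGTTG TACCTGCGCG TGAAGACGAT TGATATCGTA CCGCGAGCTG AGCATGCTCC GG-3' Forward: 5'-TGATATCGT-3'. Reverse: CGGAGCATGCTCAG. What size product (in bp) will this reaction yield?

Forward primer TGATATCGT is found on the top strand at positions 41–49.
Reverse complement of the reverse primer: CTGAGCATGCTCCG. This occurs on the top strand at positions 58–71.
The product runs from position 41 to position 71, so its length is 71 − 41 + 1 = 31 bp.

31 bp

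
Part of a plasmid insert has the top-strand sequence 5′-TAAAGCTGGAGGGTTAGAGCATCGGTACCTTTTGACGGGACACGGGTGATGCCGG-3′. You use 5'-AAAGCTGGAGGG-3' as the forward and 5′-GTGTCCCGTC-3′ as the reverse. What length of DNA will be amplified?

42 bp

Forward primer AAAGCTGGAGGG is found on the top strand at positions 2–13.
Reverse complement of the reverse primer: GACGGGACAC. This occurs on the top strand at positions 34–43.
Amplicon spans positions 2–43: 42 bp.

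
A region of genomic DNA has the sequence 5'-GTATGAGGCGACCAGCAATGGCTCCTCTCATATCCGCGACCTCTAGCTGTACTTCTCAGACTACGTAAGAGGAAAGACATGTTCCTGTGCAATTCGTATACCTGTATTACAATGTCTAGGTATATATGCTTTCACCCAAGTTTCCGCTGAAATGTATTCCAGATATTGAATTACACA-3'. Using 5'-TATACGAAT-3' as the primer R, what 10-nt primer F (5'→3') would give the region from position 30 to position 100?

The reverse primer's reverse complement ATTCGTATA matches the template at positions 92–100; the product starts at position 30.
The forward primer is identical to the top strand over positions 30–39: ATATCCGCGA.

5'-ATATCCGCGA-3'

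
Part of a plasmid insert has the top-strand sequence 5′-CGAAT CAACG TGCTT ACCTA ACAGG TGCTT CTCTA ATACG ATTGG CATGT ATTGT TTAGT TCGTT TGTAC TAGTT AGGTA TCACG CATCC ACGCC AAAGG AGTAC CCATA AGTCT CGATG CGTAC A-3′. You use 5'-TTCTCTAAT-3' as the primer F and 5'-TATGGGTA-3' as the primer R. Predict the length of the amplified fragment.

82 bp

The forward primer matches the template at positions 29–37.
Taking the reverse complement of TATGGGTA gives TACCCATA, found at positions 103–110 on the template; the primer anneals here to the top strand with its 3' end pointing upstream.
Amplicon spans positions 29–110: 82 bp.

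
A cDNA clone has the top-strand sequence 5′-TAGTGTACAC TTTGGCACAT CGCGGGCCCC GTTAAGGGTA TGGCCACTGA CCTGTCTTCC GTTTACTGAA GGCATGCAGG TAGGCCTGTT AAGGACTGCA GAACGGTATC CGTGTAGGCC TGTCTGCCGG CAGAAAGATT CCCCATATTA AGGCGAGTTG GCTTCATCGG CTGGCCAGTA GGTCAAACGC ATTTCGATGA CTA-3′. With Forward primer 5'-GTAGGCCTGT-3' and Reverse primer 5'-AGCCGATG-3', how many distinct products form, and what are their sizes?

The forward primer GTAGGCCTGT matches the top strand at positions 80–89, 114–123.
The reverse primer's reverse complement is CATCGGCT, matching at positions 165–172.
Each forward site pairs with the reverse site to give a product ending at position 172: sizes 93, 59 bp.

Two products: 93 bp, 59 bp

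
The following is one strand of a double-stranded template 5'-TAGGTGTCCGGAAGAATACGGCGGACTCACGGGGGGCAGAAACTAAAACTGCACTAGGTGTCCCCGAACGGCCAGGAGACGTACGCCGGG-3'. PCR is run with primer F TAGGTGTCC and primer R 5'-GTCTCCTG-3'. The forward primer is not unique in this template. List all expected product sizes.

80 bp, 26 bp

The forward primer TAGGTGTCC matches the top strand at positions 1–9, 55–63.
The reverse primer's reverse complement is CAGGAGAC, matching at positions 73–80.
Each forward site pairs with the reverse site to give a product ending at position 80: sizes 80, 26 bp.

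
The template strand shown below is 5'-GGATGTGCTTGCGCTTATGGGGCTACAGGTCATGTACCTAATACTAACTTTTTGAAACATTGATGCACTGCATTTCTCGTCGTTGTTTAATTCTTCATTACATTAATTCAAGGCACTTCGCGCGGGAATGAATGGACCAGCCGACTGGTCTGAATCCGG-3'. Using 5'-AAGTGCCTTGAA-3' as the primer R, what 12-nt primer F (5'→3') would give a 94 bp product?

The reverse primer's reverse complement TTCAAGGCACTT matches the template at positions 107–118, so the product ends at position 118.
A 94 bp product then starts at position 118 − 94 + 1 = 25.
The forward primer is identical to the top strand there: ACAGGTCATGTA.

5'-ACAGGTCATGTA-3'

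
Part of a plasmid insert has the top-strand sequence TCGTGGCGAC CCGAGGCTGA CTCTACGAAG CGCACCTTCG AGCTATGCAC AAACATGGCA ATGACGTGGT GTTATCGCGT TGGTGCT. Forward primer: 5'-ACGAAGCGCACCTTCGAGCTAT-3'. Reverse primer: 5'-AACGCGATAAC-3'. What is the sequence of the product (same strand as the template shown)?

5'-ACGAAGCGCACCTTCGAGCTATGCACAAACATGGCAATGACGTGGTGTTATCGCGTT-3'

Scanning the template, ACGAAGCGCACCTTCGAGCTAT occurs at positions 25–46; this primer anneals to the bottom strand there with its 3' end pointing downstream.
The reverse primer's reverse complement is GTTATCGCGTT, which matches the template at positions 71–81.
The product is the template from position 25 through 81 (57 bp).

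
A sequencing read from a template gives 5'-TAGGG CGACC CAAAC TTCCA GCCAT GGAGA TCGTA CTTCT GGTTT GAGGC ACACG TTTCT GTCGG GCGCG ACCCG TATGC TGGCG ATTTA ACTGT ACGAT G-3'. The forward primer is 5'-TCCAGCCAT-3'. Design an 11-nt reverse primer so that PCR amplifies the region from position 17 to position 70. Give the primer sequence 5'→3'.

The product's 3' end on the top strand is position 70.
The reverse primer anneals to the top strand over positions 60–70, i.e. to TGTCGGGCGCG.
Its sequence written 5'→3' is the reverse complement: CGCGCCCGACA.

5'-CGCGCCCGACA-3'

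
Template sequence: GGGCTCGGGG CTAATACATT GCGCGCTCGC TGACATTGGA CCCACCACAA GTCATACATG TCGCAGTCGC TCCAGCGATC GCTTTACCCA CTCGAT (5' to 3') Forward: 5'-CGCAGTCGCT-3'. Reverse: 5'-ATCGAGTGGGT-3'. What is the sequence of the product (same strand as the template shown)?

Scanning the template, CGCAGTCGCT occurs at positions 62–71; this primer anneals to the bottom strand there with its 3' end pointing downstream.
The reverse primer's reverse complement is ACCCACTCGAT, which matches the template at positions 86–96.
The product is the template from position 62 through 96 (35 bp).

5'-CGCAGTCGCTCCAGCGATCGCTTTACCCACTCGAT-3'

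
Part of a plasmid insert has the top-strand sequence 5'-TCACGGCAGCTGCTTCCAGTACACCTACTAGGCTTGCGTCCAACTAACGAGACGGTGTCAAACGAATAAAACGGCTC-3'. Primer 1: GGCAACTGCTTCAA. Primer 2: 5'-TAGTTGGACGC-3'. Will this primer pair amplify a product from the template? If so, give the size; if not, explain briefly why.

No product — primer 1 has no binding site in the template.

Primer 1 (GGCAACTGCTTCAA) does not match the top strand, and its reverse complement TTGAAGCAGTTGCC does not match either.
With no annealing site for primer 1, no amplification occurs.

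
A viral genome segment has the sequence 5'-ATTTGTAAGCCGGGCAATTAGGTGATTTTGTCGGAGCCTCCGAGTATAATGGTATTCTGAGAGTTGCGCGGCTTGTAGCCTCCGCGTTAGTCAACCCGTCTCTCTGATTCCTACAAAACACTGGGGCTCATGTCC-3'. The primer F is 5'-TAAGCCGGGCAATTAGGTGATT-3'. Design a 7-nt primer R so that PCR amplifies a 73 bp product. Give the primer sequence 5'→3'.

5'-CTACAAG-3'

The forward primer binds at positions 6–27, so a 73 bp product ends at position 6 + 73 − 1 = 78.
The reverse primer anneals to the top strand over positions 72–78, i.e. to CTTGTAG.
Its sequence written 5'→3' is the reverse complement: CTACAAG.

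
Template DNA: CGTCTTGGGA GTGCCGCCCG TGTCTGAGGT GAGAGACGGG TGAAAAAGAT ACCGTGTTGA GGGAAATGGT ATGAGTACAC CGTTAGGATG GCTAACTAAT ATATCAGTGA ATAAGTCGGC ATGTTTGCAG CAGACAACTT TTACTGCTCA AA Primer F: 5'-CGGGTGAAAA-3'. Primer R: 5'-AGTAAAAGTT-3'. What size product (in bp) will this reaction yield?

109 bp

The forward primer matches the template at positions 37–46.
Reverse complement of the reverse primer: AACTTTTACT. This occurs on the top strand at positions 136–145.
Product length = (reverse-primer end) − (forward-primer start) + 1 = 145 − 37 + 1 = 109 bp.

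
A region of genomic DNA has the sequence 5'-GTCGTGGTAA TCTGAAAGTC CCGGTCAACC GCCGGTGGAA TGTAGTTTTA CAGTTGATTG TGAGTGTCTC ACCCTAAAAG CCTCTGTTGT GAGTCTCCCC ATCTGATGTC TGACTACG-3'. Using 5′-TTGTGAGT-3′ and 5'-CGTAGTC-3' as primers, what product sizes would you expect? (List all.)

61 bp, 32 bp

The forward primer TTGTGAGT matches the top strand at positions 58–65, 87–94.
The reverse primer's reverse complement is GACTACG, matching at positions 112–118.
Each forward site pairs with the reverse site to give a product ending at position 118: sizes 61, 32 bp.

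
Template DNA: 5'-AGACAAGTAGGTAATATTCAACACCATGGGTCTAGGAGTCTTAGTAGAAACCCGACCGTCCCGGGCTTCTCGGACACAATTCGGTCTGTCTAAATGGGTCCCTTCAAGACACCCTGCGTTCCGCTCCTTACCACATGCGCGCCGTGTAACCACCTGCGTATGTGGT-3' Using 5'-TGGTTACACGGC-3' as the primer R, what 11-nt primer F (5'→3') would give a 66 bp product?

The reverse primer's reverse complement GCCGTGTAACCA matches the template at positions 141–152, so the product ends at position 152.
A 66 bp product then starts at position 152 − 66 + 1 = 87.
The forward primer is identical to the top strand there: TGTCTAAATGG.

5'-TGTCTAAATGG-3'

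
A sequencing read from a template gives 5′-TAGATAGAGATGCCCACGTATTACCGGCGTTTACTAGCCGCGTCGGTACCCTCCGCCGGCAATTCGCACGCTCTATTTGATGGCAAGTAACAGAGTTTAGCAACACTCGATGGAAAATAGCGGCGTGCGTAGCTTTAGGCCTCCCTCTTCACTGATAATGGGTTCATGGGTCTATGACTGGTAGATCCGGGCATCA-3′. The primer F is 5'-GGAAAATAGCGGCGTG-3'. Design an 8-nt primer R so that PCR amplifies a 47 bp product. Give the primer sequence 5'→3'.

5'-TTATCAGT-3'

The forward primer binds at positions 112–127, so a 47 bp product ends at position 112 + 47 − 1 = 158.
The reverse primer anneals to the top strand over positions 151–158, i.e. to ACTGATAA.
Its sequence written 5'→3' is the reverse complement: TTATCAGT.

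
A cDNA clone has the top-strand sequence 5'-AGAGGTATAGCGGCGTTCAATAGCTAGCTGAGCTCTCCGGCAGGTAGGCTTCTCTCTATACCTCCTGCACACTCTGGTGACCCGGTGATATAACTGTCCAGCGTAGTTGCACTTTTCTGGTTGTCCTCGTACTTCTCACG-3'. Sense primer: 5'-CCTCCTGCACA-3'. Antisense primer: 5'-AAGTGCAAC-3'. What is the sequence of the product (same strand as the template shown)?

Forward primer CCTCCTGCACA is found on the top strand at positions 61–71.
Taking the reverse complement of AAGTGCAAC gives GTTGCACTT, found at positions 106–114 on the template; the primer anneals here to the top strand with its 3' end pointing upstream.
The product is the template from position 61 through 114 (54 bp).

5'-CCTCCTGCACACTCTGGTGACCCGGTGATATAACTGTCCAGCGTAGTTGCACTT-3'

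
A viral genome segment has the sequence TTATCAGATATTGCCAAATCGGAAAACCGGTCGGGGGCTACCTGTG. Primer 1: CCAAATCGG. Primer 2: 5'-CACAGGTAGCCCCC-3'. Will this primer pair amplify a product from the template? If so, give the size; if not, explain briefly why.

Primer 1 (CCAAATCGG) matches the top strand at positions 14–22; it acts as a forward primer.
Primer 2's reverse complement is GGGGGCTACCTGTG, matching the top strand at positions 33–46; it acts as a reverse primer.
The 3' ends face each other across positions 14–46, giving a 33 bp product.

Yes — a 33 bp product.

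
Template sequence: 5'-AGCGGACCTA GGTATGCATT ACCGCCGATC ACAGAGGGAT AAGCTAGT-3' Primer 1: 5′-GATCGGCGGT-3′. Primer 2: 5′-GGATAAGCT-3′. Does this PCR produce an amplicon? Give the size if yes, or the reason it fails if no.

Primer 1 (GATCGGCGGT) has reverse complement ACCGCCGATC, which matches the top strand at positions 21–30; primer 1 anneals to the top strand there with its 3' end pointing upstream toward position 21.
Primer 2 (GGATAAGCT) matches the top strand directly at positions 37–45; it anneals to the bottom strand with its 3' end pointing downstream toward position 45.
The 3' ends diverge (primer 1 extends toward position 1, primer 2 toward position 48), so the primers never converge on a shared product.

No product — the primers' 3' ends point away from each other.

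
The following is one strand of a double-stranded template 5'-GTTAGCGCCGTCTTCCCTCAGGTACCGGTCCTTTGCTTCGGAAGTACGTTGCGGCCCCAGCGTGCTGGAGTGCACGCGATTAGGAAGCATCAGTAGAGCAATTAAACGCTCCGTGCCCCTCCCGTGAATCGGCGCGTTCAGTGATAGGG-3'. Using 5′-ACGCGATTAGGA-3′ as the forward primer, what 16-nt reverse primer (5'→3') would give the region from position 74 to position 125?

5'-ACGGGAGGGGCACGGA-3'

The product's 3' end on the top strand is position 125.
The reverse primer anneals to the top strand over positions 110–125, i.e. to TCCGTGCCCCTCCCGT.
Its sequence written 5'→3' is the reverse complement: ACGGGAGGGGCACGGA.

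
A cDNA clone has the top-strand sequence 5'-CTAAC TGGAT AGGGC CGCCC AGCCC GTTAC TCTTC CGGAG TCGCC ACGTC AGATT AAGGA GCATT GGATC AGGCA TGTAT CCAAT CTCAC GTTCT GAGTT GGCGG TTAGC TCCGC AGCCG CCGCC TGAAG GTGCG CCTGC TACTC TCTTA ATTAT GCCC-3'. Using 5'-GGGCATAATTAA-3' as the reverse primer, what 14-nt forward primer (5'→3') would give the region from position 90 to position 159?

The reverse primer's reverse complement TTAATTATGCCC matches the template at positions 148–159; the product starts at position 90.
The forward primer is identical to the top strand over positions 90–103: CGTTCTGAGTTGGC.

5'-CGTTCTGAGTTGGC-3'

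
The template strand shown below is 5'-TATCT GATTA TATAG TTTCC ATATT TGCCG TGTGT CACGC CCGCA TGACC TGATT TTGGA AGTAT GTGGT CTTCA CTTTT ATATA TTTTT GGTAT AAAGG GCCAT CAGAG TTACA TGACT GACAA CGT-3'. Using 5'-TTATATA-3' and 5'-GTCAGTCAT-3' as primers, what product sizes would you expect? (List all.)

116 bp, 45 bp

The forward primer TTATATA matches the top strand at positions 8–14, 79–85.
The reverse primer's reverse complement is ATGACTGAC, matching at positions 115–123.
Each forward site pairs with the reverse site to give a product ending at position 123: sizes 116, 45 bp.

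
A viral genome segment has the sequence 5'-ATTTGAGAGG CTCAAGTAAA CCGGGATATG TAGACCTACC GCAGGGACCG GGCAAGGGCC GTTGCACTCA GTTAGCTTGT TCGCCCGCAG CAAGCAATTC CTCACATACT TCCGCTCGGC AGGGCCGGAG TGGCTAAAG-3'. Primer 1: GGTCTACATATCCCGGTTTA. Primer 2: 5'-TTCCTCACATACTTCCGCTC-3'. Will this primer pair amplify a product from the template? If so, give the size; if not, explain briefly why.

Primer 1 (GGTCTACATATCCCGGTTTA) has reverse complement TAAACCGGGATATGTAGACC, which matches the top strand at positions 17–36; primer 1 anneals to the top strand there with its 3' end pointing upstream toward position 17.
Primer 2 (TTCCTCACATACTTCCGCTC) matches the top strand directly at positions 98–117; it anneals to the bottom strand with its 3' end pointing downstream toward position 117.
The 3' ends diverge (primer 1 extends toward position 1, primer 2 toward position 139), so the primers never converge on a shared product.

No product — the primers' 3' ends point away from each other.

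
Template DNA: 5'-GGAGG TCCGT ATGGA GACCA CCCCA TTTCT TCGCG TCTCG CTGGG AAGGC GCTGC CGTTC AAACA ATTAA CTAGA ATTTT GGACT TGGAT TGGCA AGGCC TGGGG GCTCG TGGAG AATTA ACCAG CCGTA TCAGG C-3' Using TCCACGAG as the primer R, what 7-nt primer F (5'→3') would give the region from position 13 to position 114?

5'-GGAGACC-3'

The reverse primer's reverse complement CTCGTGGA matches the template at positions 107–114; the product starts at position 13.
The forward primer is identical to the top strand over positions 13–19: GGAGACC.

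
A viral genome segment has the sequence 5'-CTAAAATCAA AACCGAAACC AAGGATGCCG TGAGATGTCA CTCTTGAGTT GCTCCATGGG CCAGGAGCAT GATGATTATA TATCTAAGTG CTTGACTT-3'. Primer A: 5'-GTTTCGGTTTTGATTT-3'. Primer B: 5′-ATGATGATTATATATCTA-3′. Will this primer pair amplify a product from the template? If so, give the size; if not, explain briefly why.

Primer A (GTTTCGGTTTTGATTT) has reverse complement AAATCAAAACCGAAAC, which matches the top strand at positions 4–19; primer A anneals to the top strand there with its 3' end pointing upstream toward position 4.
Primer B (ATGATGATTATATATCTA) matches the top strand directly at positions 69–86; it anneals to the bottom strand with its 3' end pointing downstream toward position 86.
The 3' ends diverge (primer A extends toward position 1, primer B toward position 98), so the primers never converge on a shared product.

No product — the primers' 3' ends point away from each other.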